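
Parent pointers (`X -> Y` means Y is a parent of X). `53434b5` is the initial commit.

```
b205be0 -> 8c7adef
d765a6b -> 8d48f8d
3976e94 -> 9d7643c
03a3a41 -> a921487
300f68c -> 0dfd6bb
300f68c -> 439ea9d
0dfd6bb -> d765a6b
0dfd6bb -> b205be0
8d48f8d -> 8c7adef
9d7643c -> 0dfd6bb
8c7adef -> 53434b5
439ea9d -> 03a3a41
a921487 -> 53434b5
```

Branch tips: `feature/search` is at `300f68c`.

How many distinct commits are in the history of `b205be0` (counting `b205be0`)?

3

Walking parent pointers from b205be0: reachable set = {53434b5, 8c7adef, b205be0}.
That is 3 commits.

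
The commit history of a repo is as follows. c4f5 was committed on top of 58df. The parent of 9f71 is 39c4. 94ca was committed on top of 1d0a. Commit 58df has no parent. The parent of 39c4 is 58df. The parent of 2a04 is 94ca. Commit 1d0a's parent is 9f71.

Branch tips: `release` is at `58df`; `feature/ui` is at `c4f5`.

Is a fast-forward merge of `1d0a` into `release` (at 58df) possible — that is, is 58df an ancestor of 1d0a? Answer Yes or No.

A fast-forward from 58df to 1d0a is possible iff 58df is an ancestor of 1d0a.
Ancestors of 1d0a: {1d0a, 39c4, 58df, 9f71}.
58df is among them, so fast-forward is possible.

Yes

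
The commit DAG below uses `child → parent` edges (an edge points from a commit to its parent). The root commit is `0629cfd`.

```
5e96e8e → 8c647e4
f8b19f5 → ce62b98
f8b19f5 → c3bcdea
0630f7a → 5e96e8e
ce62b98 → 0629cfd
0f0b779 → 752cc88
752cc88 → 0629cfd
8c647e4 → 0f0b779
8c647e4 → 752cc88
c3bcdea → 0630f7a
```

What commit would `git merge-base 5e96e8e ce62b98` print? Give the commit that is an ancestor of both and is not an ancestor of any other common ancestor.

Ancestors of 5e96e8e: {0629cfd, 0f0b779, 5e96e8e, 752cc88, 8c647e4}.
Ancestors of ce62b98: {0629cfd, ce62b98}.
Common ancestors: {0629cfd}.
The only common ancestor is 0629cfd, so it is the merge base.

0629cfd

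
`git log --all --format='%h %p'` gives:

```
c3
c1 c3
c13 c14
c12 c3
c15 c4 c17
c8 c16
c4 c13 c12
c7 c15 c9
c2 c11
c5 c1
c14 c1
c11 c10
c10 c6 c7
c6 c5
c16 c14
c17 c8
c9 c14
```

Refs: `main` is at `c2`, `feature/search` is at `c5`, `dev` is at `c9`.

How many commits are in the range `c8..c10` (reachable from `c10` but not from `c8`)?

Reachable from c10: {c1, c10, c12, c13, c14, c15, c16, c17, c3, c4, c5, c6, c7, c8, c9}.
Reachable from c8: {c1, c14, c16, c3, c8}.
In c10's history but not c8's: {c10, c12, c13, c15, c17, c4, c5, c6, c7, c9} — 10 commits.

10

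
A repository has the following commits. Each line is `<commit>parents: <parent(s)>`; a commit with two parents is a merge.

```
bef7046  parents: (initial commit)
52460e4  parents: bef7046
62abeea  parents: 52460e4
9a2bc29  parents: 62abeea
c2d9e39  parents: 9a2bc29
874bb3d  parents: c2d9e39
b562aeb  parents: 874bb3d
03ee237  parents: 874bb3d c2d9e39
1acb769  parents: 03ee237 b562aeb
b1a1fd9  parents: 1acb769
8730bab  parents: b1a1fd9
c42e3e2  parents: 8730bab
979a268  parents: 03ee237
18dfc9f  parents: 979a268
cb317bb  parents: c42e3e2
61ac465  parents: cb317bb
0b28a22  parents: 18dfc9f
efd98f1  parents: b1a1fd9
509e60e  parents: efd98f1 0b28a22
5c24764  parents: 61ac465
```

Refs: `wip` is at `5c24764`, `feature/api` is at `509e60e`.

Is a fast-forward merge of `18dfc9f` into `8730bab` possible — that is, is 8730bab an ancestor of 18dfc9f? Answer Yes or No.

A fast-forward from 8730bab to 18dfc9f is possible iff 8730bab is an ancestor of 18dfc9f.
Ancestors of 18dfc9f: {03ee237, 18dfc9f, 52460e4, 62abeea, 874bb3d, 979a268, 9a2bc29, bef7046, c2d9e39}.
8730bab is not among them, so fast-forward is not possible.

No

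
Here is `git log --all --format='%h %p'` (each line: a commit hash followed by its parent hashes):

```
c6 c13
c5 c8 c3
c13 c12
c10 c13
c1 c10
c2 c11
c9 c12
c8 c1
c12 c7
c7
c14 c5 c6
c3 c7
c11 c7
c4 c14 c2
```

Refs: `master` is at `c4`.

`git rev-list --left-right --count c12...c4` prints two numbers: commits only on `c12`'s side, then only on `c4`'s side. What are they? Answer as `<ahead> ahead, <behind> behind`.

Reachable from c12: {c12, c7}.
Reachable from c4: {c1, c10, c11, c12, c13, c14, c2, c3, c4, c5, c6, c7, c8}.
Only in c12's history (ahead): {} — 0.
Only in c4's history (behind): {c1, c10, c11, c13, c14, c2, c3, c4, c5, c6, c8} — 11.

0 ahead, 11 behind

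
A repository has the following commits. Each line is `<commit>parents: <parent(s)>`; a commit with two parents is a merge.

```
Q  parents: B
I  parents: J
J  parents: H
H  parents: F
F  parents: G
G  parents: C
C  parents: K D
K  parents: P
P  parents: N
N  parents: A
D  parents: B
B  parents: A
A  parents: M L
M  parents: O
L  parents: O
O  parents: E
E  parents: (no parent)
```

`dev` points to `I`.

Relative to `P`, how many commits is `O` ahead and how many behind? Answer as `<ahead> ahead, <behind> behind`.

Reachable from O: {E, O}.
Reachable from P: {A, E, L, M, N, O, P}.
Only in O's history (ahead): {} — 0.
Only in P's history (behind): {A, L, M, N, P} — 5.

0 ahead, 5 behind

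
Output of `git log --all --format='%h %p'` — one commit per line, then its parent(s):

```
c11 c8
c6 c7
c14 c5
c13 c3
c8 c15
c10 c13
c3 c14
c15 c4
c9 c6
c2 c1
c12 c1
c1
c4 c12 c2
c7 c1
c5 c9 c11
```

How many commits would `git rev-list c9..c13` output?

Reachable from c13: {c1, c11, c12, c13, c14, c15, c2, c3, c4, c5, c6, c7, c8, c9}.
Reachable from c9: {c1, c6, c7, c9}.
In c13's history but not c9's: {c11, c12, c13, c14, c15, c2, c3, c4, c5, c8} — 10 commits.

10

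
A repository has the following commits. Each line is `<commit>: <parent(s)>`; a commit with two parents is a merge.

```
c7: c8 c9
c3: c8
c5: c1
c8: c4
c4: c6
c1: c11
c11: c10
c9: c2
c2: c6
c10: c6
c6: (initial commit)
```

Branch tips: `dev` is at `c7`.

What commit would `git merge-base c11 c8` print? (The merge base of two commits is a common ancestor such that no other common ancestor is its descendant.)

c6

Ancestors of c11: {c10, c11, c6}.
Ancestors of c8: {c4, c6, c8}.
Common ancestors: {c6}.
The only common ancestor is c6, so it is the merge base.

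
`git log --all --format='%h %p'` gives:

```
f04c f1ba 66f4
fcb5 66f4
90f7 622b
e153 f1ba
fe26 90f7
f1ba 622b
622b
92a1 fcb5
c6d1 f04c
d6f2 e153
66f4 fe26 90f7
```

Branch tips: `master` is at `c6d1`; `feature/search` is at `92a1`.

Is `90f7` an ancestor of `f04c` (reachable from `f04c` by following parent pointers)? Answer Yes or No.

Ancestors of f04c (commits reachable by following parents): {622b, 66f4, 90f7, f04c, f1ba, fe26}.
90f7 is in that set, so it is an ancestor of f04c.

Yes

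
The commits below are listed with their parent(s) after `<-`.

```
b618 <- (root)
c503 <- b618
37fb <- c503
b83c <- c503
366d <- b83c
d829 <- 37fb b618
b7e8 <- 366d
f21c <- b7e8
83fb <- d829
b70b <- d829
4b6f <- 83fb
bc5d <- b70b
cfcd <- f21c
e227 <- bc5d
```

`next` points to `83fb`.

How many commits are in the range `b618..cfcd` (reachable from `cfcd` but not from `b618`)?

Reachable from cfcd: {366d, b618, b7e8, b83c, c503, cfcd, f21c}.
Reachable from b618: {b618}.
In cfcd's history but not b618's: {366d, b7e8, b83c, c503, cfcd, f21c} — 6 commits.

6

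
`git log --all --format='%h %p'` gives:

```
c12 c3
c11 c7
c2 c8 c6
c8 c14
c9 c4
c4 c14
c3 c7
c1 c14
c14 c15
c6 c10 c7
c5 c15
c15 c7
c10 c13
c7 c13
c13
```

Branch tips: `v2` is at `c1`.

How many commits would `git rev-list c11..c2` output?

6

Reachable from c2: {c10, c13, c14, c15, c2, c6, c7, c8}.
Reachable from c11: {c11, c13, c7}.
In c2's history but not c11's: {c10, c14, c15, c2, c6, c8} — 6 commits.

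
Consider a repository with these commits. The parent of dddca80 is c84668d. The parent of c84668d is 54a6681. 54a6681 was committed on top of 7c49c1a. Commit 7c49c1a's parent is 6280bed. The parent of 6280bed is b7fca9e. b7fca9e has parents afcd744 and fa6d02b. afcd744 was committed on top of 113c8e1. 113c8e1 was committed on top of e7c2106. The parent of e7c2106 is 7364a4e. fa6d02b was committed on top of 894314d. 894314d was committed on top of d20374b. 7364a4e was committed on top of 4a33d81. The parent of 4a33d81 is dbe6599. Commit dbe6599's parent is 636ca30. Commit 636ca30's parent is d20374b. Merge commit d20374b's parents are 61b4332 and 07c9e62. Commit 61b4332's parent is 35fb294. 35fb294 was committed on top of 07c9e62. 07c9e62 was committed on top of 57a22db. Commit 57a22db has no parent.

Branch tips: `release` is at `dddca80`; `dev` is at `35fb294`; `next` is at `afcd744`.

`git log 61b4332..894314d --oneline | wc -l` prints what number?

2

Reachable from 894314d: {07c9e62, 35fb294, 57a22db, 61b4332, 894314d, d20374b}.
Reachable from 61b4332: {07c9e62, 35fb294, 57a22db, 61b4332}.
In 894314d's history but not 61b4332's: {894314d, d20374b} — 2 commits.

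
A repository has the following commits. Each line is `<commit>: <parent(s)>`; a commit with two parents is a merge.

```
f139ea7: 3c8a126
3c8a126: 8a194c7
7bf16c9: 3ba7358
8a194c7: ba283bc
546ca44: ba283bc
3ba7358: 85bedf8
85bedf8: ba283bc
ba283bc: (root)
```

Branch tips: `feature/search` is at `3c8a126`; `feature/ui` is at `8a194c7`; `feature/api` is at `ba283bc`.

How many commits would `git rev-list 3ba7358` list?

Walking parent pointers from 3ba7358: reachable set = {3ba7358, 85bedf8, ba283bc}.
That is 3 commits.

3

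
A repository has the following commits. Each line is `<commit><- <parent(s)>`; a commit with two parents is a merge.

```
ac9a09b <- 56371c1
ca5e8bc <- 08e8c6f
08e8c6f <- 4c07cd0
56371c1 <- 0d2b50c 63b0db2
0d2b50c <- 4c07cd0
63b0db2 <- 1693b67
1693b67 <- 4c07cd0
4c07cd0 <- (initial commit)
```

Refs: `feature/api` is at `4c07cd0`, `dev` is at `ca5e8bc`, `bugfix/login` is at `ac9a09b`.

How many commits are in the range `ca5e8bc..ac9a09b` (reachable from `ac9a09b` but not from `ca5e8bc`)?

Reachable from ac9a09b: {0d2b50c, 1693b67, 4c07cd0, 56371c1, 63b0db2, ac9a09b}.
Reachable from ca5e8bc: {08e8c6f, 4c07cd0, ca5e8bc}.
In ac9a09b's history but not ca5e8bc's: {0d2b50c, 1693b67, 56371c1, 63b0db2, ac9a09b} — 5 commits.

5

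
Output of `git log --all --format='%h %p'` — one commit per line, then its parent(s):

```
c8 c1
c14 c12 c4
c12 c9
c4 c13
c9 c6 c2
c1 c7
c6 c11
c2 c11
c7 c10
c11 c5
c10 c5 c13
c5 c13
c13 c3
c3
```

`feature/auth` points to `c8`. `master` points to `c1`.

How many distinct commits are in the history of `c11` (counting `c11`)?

4

Walking parent pointers from c11: reachable set = {c11, c13, c3, c5}.
That is 4 commits.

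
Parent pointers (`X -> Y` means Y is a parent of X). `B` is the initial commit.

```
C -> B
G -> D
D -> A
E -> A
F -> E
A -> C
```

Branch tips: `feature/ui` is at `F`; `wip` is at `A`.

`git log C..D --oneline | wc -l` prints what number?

Reachable from D: {A, B, C, D}.
Reachable from C: {B, C}.
In D's history but not C's: {A, D} — 2 commits.

2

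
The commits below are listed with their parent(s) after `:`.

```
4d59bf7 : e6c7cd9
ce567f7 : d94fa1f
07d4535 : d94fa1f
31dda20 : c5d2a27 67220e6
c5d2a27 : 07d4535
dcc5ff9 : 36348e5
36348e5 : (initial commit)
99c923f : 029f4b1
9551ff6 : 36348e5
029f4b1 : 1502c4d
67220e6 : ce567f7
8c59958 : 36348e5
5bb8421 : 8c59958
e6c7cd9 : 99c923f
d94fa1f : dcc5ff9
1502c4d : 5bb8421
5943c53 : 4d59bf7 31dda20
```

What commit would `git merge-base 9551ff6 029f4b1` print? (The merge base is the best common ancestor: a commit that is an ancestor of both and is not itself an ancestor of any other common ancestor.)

36348e5

Ancestors of 9551ff6: {36348e5, 9551ff6}.
Ancestors of 029f4b1: {029f4b1, 1502c4d, 36348e5, 5bb8421, 8c59958}.
Common ancestors: {36348e5}.
The only common ancestor is 36348e5, so it is the merge base.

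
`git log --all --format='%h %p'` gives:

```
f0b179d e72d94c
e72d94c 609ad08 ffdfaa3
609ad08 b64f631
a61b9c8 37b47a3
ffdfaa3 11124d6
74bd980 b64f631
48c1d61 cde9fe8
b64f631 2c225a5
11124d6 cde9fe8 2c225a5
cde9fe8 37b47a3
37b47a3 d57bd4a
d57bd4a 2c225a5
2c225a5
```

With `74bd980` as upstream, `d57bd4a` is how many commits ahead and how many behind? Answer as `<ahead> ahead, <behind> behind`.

Reachable from d57bd4a: {2c225a5, d57bd4a}.
Reachable from 74bd980: {2c225a5, 74bd980, b64f631}.
Only in d57bd4a's history (ahead): {d57bd4a} — 1.
Only in 74bd980's history (behind): {74bd980, b64f631} — 2.

1 ahead, 2 behind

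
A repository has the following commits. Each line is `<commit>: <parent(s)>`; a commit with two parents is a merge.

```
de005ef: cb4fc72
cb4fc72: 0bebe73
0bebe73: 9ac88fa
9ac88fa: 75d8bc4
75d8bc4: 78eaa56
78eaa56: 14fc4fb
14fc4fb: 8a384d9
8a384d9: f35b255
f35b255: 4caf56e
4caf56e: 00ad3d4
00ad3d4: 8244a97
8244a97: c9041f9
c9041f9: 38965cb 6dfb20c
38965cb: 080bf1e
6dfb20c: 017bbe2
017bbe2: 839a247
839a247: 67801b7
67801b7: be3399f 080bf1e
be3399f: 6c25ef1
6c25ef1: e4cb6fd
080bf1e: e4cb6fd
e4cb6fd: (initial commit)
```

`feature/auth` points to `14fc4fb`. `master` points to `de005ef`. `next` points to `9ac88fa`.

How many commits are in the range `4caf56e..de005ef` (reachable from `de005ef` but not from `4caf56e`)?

9

Reachable from de005ef: {00ad3d4, 017bbe2, 080bf1e, 0bebe73, 14fc4fb, 38965cb, 4caf56e, 67801b7, 6c25ef1, 6dfb20c, 75d8bc4, 78eaa56, 8244a97, 839a247, 8a384d9, 9ac88fa, be3399f, c9041f9, cb4fc72, de005ef, e4cb6fd, f35b255}.
Reachable from 4caf56e: {00ad3d4, 017bbe2, 080bf1e, 38965cb, 4caf56e, 67801b7, 6c25ef1, 6dfb20c, 8244a97, 839a247, be3399f, c9041f9, e4cb6fd}.
In de005ef's history but not 4caf56e's: {0bebe73, 14fc4fb, 75d8bc4, 78eaa56, 8a384d9, 9ac88fa, cb4fc72, de005ef, f35b255} — 9 commits.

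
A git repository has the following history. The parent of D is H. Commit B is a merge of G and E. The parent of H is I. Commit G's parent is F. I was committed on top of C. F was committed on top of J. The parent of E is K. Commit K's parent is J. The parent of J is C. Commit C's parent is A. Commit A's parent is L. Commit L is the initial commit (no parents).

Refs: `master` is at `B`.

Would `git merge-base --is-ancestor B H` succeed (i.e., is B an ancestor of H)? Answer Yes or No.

Ancestors of H: {A, C, H, I, L}.
B is not in that set, so it is not an ancestor of H.

No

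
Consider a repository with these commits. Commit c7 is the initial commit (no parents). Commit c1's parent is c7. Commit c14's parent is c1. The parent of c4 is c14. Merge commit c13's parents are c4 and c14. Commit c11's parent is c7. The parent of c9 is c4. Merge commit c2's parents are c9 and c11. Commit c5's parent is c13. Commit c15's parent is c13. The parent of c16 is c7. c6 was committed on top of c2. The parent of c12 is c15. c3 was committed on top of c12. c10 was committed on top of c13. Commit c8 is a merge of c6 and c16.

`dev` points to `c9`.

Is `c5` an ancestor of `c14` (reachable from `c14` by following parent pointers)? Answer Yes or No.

Ancestors of c14: {c1, c14, c7}.
c5 is not in that set, so it is not an ancestor of c14.

No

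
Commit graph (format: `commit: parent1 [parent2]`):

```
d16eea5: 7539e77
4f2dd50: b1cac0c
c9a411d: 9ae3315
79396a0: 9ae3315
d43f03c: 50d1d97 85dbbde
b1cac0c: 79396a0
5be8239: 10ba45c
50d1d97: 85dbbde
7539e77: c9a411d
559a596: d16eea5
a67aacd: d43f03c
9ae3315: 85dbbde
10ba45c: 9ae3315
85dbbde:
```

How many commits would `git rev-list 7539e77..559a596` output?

Reachable from 559a596: {559a596, 7539e77, 85dbbde, 9ae3315, c9a411d, d16eea5}.
Reachable from 7539e77: {7539e77, 85dbbde, 9ae3315, c9a411d}.
In 559a596's history but not 7539e77's: {559a596, d16eea5} — 2 commits.

2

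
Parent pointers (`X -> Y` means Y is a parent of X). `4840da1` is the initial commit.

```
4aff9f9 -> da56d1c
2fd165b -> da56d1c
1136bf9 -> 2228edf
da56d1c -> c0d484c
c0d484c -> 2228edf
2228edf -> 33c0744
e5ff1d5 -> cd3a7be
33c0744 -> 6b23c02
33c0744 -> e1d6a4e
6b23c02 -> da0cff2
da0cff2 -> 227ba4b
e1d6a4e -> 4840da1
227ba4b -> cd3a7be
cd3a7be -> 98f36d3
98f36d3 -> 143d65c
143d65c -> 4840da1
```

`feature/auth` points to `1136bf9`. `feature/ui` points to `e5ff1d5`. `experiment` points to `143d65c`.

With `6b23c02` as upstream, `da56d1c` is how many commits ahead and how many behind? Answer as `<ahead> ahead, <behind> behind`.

5 ahead, 0 behind

Reachable from da56d1c: {143d65c, 2228edf, 227ba4b, 33c0744, 4840da1, 6b23c02, 98f36d3, c0d484c, cd3a7be, da0cff2, da56d1c, e1d6a4e}.
Reachable from 6b23c02: {143d65c, 227ba4b, 4840da1, 6b23c02, 98f36d3, cd3a7be, da0cff2}.
Only in da56d1c's history (ahead): {2228edf, 33c0744, c0d484c, da56d1c, e1d6a4e} — 5.
Only in 6b23c02's history (behind): {} — 0.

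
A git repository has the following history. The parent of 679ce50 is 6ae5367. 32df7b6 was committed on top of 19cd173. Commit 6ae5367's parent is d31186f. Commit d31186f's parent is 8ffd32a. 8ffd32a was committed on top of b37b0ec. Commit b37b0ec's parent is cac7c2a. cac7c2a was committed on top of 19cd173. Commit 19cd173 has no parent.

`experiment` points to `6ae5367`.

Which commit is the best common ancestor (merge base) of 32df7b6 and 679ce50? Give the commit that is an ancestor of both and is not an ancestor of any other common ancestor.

19cd173

Ancestors of 32df7b6: {19cd173, 32df7b6}.
Ancestors of 679ce50: {19cd173, 679ce50, 6ae5367, 8ffd32a, b37b0ec, cac7c2a, d31186f}.
Common ancestors: {19cd173}.
The only common ancestor is 19cd173, so it is the merge base.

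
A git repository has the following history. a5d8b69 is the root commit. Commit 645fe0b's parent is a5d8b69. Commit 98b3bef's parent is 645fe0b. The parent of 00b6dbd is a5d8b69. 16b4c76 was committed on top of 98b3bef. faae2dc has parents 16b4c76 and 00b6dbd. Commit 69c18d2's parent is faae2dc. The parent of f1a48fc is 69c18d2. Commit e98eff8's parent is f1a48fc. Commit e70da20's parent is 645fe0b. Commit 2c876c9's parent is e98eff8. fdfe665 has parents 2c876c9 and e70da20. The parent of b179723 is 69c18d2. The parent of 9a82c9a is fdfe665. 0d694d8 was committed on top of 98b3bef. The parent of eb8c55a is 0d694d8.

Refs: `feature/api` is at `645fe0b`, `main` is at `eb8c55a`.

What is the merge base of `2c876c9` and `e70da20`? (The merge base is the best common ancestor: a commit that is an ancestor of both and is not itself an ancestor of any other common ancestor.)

645fe0b

Ancestors of 2c876c9: {00b6dbd, 16b4c76, 2c876c9, 645fe0b, 69c18d2, 98b3bef, a5d8b69, e98eff8, f1a48fc, faae2dc}.
Ancestors of e70da20: {645fe0b, a5d8b69, e70da20}.
Common ancestors: {645fe0b, a5d8b69}.
Among these, 645fe0b is not an ancestor of any other common ancestor — it is the merge base.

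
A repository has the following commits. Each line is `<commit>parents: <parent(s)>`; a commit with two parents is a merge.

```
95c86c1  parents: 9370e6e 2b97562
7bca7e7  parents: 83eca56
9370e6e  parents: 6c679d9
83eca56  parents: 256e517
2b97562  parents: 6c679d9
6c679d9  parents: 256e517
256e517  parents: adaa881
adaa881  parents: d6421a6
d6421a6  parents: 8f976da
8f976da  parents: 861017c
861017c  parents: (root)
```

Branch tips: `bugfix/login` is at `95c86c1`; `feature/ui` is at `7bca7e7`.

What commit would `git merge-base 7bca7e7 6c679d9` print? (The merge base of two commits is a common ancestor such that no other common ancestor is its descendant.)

256e517

Ancestors of 7bca7e7: {256e517, 7bca7e7, 83eca56, 861017c, 8f976da, adaa881, d6421a6}.
Ancestors of 6c679d9: {256e517, 6c679d9, 861017c, 8f976da, adaa881, d6421a6}.
Common ancestors: {256e517, 861017c, 8f976da, adaa881, d6421a6}.
Among these, 256e517 is not an ancestor of any other common ancestor — it is the merge base.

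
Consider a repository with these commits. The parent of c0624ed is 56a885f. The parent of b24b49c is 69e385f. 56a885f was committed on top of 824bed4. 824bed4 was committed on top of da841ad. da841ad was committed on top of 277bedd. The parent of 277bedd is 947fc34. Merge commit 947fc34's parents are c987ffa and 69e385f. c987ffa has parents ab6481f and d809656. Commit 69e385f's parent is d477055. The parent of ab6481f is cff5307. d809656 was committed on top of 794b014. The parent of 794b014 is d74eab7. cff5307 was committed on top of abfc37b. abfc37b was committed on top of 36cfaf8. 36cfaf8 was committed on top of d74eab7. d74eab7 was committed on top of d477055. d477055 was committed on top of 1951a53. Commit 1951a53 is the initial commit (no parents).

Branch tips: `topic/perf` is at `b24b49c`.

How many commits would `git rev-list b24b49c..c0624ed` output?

Reachable from c0624ed: {1951a53, 277bedd, 36cfaf8, 56a885f, 69e385f, 794b014, 824bed4, 947fc34, ab6481f, abfc37b, c0624ed, c987ffa, cff5307, d477055, d74eab7, d809656, da841ad}.
Reachable from b24b49c: {1951a53, 69e385f, b24b49c, d477055}.
In c0624ed's history but not b24b49c's: {277bedd, 36cfaf8, 56a885f, 794b014, 824bed4, 947fc34, ab6481f, abfc37b, c0624ed, c987ffa, cff5307, d74eab7, d809656, da841ad} — 14 commits.

14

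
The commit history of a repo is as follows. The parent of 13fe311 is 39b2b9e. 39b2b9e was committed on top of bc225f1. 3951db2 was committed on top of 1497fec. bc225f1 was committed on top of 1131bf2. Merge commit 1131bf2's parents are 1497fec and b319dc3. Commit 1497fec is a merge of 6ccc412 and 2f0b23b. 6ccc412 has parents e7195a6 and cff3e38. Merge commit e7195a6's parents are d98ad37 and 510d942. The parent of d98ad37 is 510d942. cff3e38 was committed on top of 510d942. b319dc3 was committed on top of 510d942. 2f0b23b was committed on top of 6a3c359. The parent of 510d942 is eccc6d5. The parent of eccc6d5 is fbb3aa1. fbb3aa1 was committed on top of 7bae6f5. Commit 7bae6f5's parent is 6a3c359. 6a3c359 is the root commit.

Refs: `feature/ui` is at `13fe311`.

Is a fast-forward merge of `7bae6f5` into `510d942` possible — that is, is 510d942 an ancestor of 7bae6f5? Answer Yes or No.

A fast-forward from 510d942 to 7bae6f5 is possible iff 510d942 is an ancestor of 7bae6f5.
Ancestors of 7bae6f5: {6a3c359, 7bae6f5}.
510d942 is not among them, so fast-forward is not possible.

No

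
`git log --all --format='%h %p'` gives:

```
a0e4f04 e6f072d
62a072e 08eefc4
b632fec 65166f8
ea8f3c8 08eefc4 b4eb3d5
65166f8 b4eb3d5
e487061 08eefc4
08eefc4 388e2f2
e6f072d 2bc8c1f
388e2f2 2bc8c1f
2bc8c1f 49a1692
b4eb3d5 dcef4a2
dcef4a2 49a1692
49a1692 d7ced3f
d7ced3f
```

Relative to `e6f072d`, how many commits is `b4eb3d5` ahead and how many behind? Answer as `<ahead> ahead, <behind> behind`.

Reachable from b4eb3d5: {49a1692, b4eb3d5, d7ced3f, dcef4a2}.
Reachable from e6f072d: {2bc8c1f, 49a1692, d7ced3f, e6f072d}.
Only in b4eb3d5's history (ahead): {b4eb3d5, dcef4a2} — 2.
Only in e6f072d's history (behind): {2bc8c1f, e6f072d} — 2.

2 ahead, 2 behind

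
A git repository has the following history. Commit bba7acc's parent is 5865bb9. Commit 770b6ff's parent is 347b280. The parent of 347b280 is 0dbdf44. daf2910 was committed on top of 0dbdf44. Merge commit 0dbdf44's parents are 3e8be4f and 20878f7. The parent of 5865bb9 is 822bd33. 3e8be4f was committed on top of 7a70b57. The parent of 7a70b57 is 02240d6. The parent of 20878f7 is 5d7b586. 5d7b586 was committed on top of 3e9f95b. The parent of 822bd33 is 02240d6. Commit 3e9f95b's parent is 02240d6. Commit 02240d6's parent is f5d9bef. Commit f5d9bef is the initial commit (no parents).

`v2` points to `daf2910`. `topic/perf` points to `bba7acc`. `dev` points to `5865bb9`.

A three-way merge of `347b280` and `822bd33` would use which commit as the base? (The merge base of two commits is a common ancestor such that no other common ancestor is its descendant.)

Ancestors of 347b280: {02240d6, 0dbdf44, 20878f7, 347b280, 3e8be4f, 3e9f95b, 5d7b586, 7a70b57, f5d9bef}.
Ancestors of 822bd33: {02240d6, 822bd33, f5d9bef}.
Common ancestors: {02240d6, f5d9bef}.
Among these, 02240d6 is not an ancestor of any other common ancestor — it is the merge base.

02240d6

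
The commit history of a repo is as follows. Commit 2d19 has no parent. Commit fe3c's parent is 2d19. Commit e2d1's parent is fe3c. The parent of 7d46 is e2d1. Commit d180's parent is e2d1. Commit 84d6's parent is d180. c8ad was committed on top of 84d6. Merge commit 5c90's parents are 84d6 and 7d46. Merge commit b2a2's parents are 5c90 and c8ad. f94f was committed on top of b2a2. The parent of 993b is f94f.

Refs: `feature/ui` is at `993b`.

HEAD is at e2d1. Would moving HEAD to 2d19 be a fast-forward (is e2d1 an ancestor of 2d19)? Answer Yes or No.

A fast-forward from e2d1 to 2d19 is possible iff e2d1 is an ancestor of 2d19.
Ancestors of 2d19: {2d19}.
e2d1 is not among them, so fast-forward is not possible.

No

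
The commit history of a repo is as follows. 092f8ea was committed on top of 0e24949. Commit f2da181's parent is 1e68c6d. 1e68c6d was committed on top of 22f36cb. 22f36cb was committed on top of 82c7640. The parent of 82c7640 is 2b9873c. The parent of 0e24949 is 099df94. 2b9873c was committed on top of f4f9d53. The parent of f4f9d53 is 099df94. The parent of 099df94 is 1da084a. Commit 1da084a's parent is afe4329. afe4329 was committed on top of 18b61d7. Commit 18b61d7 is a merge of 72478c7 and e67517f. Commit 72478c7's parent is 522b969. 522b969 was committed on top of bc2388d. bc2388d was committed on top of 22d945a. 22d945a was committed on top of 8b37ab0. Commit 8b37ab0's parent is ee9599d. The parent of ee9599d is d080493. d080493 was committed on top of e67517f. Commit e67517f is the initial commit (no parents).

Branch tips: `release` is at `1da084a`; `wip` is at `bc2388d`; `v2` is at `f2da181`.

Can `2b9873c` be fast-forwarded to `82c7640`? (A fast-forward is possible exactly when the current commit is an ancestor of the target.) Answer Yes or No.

A fast-forward from 2b9873c to 82c7640 is possible iff 2b9873c is an ancestor of 82c7640.
Ancestors of 82c7640: {099df94, 18b61d7, 1da084a, 22d945a, 2b9873c, 522b969, 72478c7, 82c7640, 8b37ab0, afe4329, bc2388d, d080493, e67517f, ee9599d, f4f9d53}.
2b9873c is among them, so fast-forward is possible.

Yes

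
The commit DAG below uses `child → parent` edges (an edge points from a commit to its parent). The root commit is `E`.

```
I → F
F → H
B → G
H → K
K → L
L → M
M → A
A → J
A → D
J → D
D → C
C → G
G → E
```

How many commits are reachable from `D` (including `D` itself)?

4

Walking parent pointers from D: reachable set = {C, D, E, G}.
That is 4 commits.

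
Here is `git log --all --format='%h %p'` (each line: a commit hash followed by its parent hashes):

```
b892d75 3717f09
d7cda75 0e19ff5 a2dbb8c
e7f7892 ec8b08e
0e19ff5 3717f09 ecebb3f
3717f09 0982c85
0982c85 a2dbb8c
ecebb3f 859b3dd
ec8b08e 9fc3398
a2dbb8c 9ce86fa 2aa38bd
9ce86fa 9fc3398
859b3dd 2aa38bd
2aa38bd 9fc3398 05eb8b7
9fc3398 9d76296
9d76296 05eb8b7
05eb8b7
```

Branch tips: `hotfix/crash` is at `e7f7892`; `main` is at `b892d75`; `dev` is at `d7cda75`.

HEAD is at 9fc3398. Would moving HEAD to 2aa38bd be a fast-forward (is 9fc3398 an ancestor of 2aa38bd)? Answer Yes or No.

Yes

A fast-forward from 9fc3398 to 2aa38bd is possible iff 9fc3398 is an ancestor of 2aa38bd.
Ancestors of 2aa38bd: {05eb8b7, 2aa38bd, 9d76296, 9fc3398}.
9fc3398 is among them, so fast-forward is possible.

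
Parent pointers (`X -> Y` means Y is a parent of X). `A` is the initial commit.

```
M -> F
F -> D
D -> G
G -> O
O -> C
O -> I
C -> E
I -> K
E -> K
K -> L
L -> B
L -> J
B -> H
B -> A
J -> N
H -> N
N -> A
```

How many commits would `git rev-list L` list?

Walking parent pointers from L: reachable set = {A, B, H, J, L, N}.
That is 6 commits.

6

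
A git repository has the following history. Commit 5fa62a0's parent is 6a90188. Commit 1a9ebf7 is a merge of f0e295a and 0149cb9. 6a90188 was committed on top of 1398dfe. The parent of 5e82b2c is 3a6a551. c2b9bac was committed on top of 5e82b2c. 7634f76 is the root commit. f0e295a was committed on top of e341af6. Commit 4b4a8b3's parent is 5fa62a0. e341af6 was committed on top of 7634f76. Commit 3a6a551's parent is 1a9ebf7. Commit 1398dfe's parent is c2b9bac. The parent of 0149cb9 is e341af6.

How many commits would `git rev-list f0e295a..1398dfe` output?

Reachable from 1398dfe: {0149cb9, 1398dfe, 1a9ebf7, 3a6a551, 5e82b2c, 7634f76, c2b9bac, e341af6, f0e295a}.
Reachable from f0e295a: {7634f76, e341af6, f0e295a}.
In 1398dfe's history but not f0e295a's: {0149cb9, 1398dfe, 1a9ebf7, 3a6a551, 5e82b2c, c2b9bac} — 6 commits.

6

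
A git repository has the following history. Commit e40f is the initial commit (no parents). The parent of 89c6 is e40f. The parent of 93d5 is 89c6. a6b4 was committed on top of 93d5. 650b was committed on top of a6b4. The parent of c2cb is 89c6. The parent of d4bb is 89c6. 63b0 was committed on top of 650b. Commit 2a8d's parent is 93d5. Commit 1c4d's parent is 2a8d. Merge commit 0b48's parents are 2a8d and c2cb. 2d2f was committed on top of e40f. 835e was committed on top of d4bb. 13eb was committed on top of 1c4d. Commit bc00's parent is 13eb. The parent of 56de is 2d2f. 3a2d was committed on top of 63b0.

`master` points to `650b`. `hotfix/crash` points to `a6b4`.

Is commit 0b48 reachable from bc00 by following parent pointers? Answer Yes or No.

No

Ancestors of bc00: {13eb, 1c4d, 2a8d, 89c6, 93d5, bc00, e40f}.
0b48 is not in that set, so it is not an ancestor of bc00.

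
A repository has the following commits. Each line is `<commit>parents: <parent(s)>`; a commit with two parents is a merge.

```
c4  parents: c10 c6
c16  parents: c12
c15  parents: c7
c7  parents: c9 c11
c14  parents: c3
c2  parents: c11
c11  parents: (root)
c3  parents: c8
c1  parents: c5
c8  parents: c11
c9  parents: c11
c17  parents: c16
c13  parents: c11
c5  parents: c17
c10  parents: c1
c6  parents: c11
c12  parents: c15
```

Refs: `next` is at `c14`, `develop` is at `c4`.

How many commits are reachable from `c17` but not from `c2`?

Reachable from c17: {c11, c12, c15, c16, c17, c7, c9}.
Reachable from c2: {c11, c2}.
In c17's history but not c2's: {c12, c15, c16, c17, c7, c9} — 6 commits.

6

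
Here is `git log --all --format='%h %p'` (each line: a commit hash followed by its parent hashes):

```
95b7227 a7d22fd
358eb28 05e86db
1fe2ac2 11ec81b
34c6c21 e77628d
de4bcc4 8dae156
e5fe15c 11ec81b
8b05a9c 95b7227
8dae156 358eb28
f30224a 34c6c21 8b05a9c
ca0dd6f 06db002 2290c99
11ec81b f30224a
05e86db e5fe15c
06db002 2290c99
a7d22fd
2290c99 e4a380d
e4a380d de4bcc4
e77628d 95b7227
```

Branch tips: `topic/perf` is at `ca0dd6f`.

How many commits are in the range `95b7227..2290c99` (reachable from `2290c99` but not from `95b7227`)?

12

Reachable from 2290c99: {05e86db, 11ec81b, 2290c99, 34c6c21, 358eb28, 8b05a9c, 8dae156, 95b7227, a7d22fd, de4bcc4, e4a380d, e5fe15c, e77628d, f30224a}.
Reachable from 95b7227: {95b7227, a7d22fd}.
In 2290c99's history but not 95b7227's: {05e86db, 11ec81b, 2290c99, 34c6c21, 358eb28, 8b05a9c, 8dae156, de4bcc4, e4a380d, e5fe15c, e77628d, f30224a} — 12 commits.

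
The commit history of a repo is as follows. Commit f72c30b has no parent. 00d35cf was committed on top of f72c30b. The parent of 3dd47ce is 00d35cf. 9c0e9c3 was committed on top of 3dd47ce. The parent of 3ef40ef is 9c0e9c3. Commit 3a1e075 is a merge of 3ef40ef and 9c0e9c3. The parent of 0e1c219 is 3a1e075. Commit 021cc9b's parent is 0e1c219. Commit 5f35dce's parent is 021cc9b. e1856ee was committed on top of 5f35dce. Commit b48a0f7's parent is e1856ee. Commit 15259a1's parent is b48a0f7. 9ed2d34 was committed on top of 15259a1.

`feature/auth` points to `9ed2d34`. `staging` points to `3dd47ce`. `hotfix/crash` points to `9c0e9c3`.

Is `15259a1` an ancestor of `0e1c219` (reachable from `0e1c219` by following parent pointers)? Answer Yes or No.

No

Ancestors of 0e1c219: {00d35cf, 0e1c219, 3a1e075, 3dd47ce, 3ef40ef, 9c0e9c3, f72c30b}.
15259a1 is not in that set, so it is not an ancestor of 0e1c219.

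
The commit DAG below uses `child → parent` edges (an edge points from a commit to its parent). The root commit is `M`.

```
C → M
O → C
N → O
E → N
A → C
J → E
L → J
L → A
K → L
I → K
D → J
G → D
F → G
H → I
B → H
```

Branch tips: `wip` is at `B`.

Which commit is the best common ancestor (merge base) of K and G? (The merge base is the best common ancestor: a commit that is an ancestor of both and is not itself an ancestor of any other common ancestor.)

J

Ancestors of K: {A, C, E, J, K, L, M, N, O}.
Ancestors of G: {C, D, E, G, J, M, N, O}.
Common ancestors: {C, E, J, M, N, O}.
Among these, J is not an ancestor of any other common ancestor — it is the merge base.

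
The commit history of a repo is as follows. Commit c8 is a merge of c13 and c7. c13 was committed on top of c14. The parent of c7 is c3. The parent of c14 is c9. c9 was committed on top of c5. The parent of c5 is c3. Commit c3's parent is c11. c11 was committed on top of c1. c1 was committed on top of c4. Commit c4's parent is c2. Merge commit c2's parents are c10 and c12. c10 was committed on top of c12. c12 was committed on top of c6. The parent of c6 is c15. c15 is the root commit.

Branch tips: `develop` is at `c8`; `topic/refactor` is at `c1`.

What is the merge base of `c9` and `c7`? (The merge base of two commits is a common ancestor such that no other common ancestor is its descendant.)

c3

Ancestors of c9: {c1, c10, c11, c12, c15, c2, c3, c4, c5, c6, c9}.
Ancestors of c7: {c1, c10, c11, c12, c15, c2, c3, c4, c6, c7}.
Common ancestors: {c1, c10, c11, c12, c15, c2, c3, c4, c6}.
Among these, c3 is not an ancestor of any other common ancestor — it is the merge base.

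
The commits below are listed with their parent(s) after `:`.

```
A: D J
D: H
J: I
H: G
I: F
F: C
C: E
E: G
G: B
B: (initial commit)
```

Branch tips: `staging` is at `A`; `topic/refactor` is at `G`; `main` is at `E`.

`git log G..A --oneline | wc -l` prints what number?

8

Reachable from A: {A, B, C, D, E, F, G, H, I, J}.
Reachable from G: {B, G}.
In A's history but not G's: {A, C, D, E, F, H, I, J} — 8 commits.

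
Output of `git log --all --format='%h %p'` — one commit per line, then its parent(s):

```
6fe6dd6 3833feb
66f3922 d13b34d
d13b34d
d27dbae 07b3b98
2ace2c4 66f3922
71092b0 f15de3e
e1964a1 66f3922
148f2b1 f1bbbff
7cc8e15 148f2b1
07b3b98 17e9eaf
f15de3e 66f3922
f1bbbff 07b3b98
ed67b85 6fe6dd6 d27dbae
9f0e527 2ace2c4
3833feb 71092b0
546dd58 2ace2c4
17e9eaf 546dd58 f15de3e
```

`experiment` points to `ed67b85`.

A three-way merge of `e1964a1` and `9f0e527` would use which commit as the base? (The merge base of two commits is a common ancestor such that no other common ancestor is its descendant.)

66f3922

Ancestors of e1964a1: {66f3922, d13b34d, e1964a1}.
Ancestors of 9f0e527: {2ace2c4, 66f3922, 9f0e527, d13b34d}.
Common ancestors: {66f3922, d13b34d}.
Among these, 66f3922 is not an ancestor of any other common ancestor — it is the merge base.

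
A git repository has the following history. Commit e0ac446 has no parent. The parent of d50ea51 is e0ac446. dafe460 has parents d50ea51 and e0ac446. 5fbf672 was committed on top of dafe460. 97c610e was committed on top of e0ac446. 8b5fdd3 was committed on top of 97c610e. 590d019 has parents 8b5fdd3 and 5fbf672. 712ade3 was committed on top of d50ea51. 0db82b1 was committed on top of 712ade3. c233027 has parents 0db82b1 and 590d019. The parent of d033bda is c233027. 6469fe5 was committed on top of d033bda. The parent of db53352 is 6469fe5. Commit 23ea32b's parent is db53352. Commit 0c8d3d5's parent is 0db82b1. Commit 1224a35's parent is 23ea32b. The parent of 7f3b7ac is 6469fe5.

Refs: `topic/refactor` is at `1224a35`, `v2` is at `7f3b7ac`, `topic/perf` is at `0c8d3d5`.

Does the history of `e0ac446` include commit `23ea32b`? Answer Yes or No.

Ancestors of e0ac446: {e0ac446}.
23ea32b is not in that set, so it is not an ancestor of e0ac446.

No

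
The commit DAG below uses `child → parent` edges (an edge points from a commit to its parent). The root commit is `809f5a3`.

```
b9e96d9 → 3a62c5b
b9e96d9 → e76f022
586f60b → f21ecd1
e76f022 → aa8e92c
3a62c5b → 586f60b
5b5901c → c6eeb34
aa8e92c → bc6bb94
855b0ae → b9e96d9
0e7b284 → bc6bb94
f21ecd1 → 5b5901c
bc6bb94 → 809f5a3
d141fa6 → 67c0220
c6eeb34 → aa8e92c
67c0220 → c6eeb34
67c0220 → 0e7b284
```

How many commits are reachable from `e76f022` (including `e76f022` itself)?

Walking parent pointers from e76f022: reachable set = {809f5a3, aa8e92c, bc6bb94, e76f022}.
That is 4 commits.

4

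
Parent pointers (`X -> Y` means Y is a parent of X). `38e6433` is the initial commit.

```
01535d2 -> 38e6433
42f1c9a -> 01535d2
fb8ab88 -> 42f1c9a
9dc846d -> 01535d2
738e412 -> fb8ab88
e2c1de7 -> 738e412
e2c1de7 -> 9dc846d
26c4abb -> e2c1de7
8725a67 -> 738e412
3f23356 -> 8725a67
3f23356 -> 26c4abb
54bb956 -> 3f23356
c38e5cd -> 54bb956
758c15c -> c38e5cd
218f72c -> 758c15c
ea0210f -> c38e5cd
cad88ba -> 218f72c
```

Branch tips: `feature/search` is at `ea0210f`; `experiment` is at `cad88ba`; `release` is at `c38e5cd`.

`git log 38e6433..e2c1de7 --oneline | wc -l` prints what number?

6

Reachable from e2c1de7: {01535d2, 38e6433, 42f1c9a, 738e412, 9dc846d, e2c1de7, fb8ab88}.
Reachable from 38e6433: {38e6433}.
In e2c1de7's history but not 38e6433's: {01535d2, 42f1c9a, 738e412, 9dc846d, e2c1de7, fb8ab88} — 6 commits.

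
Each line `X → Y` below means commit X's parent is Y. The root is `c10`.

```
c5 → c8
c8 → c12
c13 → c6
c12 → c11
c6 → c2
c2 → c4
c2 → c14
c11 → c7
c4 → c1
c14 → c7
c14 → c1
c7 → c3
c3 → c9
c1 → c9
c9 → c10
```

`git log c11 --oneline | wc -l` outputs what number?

5

Walking parent pointers from c11: reachable set = {c10, c11, c3, c7, c9}.
That is 5 commits.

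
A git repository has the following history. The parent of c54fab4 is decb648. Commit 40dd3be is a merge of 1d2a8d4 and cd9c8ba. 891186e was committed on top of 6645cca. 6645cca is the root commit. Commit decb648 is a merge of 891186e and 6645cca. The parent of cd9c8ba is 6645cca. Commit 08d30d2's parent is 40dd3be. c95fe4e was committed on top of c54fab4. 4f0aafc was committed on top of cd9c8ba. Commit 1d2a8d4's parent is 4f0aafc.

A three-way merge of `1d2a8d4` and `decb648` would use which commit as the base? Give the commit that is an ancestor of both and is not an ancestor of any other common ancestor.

Ancestors of 1d2a8d4: {1d2a8d4, 4f0aafc, 6645cca, cd9c8ba}.
Ancestors of decb648: {6645cca, 891186e, decb648}.
Common ancestors: {6645cca}.
The only common ancestor is 6645cca, so it is the merge base.

6645cca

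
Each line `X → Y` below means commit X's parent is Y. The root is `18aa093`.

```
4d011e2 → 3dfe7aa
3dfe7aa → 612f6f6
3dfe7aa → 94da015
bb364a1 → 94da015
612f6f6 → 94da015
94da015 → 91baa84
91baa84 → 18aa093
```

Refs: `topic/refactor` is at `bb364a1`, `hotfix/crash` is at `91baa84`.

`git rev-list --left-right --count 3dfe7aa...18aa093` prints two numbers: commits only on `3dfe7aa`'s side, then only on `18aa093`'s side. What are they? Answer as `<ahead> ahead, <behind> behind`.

4 ahead, 0 behind

Reachable from 3dfe7aa: {18aa093, 3dfe7aa, 612f6f6, 91baa84, 94da015}.
Reachable from 18aa093: {18aa093}.
Only in 3dfe7aa's history (ahead): {3dfe7aa, 612f6f6, 91baa84, 94da015} — 4.
Only in 18aa093's history (behind): {} — 0.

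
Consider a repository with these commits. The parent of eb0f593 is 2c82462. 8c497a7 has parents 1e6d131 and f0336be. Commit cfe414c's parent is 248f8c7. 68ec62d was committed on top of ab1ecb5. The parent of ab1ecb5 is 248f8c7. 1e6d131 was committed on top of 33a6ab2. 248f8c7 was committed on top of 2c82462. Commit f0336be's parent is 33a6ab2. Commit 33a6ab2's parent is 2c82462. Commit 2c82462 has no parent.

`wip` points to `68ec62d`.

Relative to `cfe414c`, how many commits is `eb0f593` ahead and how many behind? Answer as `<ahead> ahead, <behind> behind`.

1 ahead, 2 behind

Reachable from eb0f593: {2c82462, eb0f593}.
Reachable from cfe414c: {248f8c7, 2c82462, cfe414c}.
Only in eb0f593's history (ahead): {eb0f593} — 1.
Only in cfe414c's history (behind): {248f8c7, cfe414c} — 2.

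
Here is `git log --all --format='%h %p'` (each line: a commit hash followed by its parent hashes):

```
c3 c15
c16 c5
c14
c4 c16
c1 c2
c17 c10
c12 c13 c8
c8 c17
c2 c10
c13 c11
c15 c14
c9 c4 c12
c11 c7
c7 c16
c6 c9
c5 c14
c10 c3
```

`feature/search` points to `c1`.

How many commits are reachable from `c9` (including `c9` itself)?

14

Walking parent pointers from c9: reachable set = {c10, c11, c12, c13, c14, c15, c16, c17, c3, c4, c5, c7, c8, c9}.
That is 14 commits.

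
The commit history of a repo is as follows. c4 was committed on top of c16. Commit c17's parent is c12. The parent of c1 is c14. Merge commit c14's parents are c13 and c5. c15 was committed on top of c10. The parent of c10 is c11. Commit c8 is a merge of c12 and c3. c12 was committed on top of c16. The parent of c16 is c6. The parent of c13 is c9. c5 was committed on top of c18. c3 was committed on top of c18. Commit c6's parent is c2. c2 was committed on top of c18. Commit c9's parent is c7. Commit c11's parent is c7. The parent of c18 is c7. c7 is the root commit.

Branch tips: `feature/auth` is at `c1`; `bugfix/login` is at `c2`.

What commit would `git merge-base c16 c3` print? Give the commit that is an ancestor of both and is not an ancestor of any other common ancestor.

Ancestors of c16: {c16, c18, c2, c6, c7}.
Ancestors of c3: {c18, c3, c7}.
Common ancestors: {c18, c7}.
Among these, c18 is not an ancestor of any other common ancestor — it is the merge base.

c18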